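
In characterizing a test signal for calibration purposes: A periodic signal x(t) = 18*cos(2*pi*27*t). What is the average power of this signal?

Average power of A*cos(wt) is A^2/2.
P = 18^2 / 2 = 324/2 = 162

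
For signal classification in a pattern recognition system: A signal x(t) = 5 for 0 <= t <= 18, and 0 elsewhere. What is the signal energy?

Energy = integral of |x(t)|^2 dt over the signal duration
= 5^2 * 18 = 25 * 18 = 450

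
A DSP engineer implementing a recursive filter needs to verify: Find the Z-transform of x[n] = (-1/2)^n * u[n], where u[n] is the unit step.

The Z-transform of a^n * u[n] is z/(z-a) for |z| > |a|.
Here a = -1/2, so X(z) = z/(z - (-1/2)) = 2z/(2z + 1)
ROC: |z| > 1/2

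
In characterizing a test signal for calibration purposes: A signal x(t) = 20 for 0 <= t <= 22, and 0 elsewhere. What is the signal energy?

Energy = integral of |x(t)|^2 dt over the signal duration
= 20^2 * 22 = 400 * 22 = 8800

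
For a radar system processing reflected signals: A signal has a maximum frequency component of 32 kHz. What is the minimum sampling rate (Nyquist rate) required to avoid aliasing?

By the Nyquist-Shannon sampling theorem,
the minimum sampling rate (Nyquist rate) must be at least 2 * f_max.
Nyquist rate = 2 * 32 kHz = 64 kHz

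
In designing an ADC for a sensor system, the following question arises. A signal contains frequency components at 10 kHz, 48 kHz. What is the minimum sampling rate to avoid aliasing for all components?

The highest frequency component is f_max = 48 kHz.
Nyquist rate = 2 * f_max = 2 * 48 kHz = 96 kHz.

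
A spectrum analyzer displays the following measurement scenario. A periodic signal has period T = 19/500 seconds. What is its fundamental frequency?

The fundamental frequency is the reciprocal of the period.
f = 1/T = 1/(19/500) = 500/19 Hz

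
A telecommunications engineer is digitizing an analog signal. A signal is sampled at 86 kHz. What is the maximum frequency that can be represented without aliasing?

The maximum frequency that can be represented without aliasing
is the Nyquist frequency: f_max = f_s / 2 = 86 kHz / 2 = 43 kHz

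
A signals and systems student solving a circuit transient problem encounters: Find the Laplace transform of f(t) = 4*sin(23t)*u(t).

Standard pair: sin(wt)*u(t) <-> w/(s^2+w^2)
With w = 23: L{4*sin(23t)*u(t)} = 92/(s^2+529)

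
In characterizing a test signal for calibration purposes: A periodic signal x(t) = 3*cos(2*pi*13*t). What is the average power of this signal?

Average power of A*cos(wt) is A^2/2.
P = 3^2 / 2 = 9/2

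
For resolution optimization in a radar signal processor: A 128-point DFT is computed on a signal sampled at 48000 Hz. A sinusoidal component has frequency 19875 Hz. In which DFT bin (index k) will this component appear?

DFT frequency resolution = f_s/N = 48000/128 = 375 Hz
Bin index k = f_signal / resolution = 19875 / 375 = 53
The signal frequency 19875 Hz falls in DFT bin k = 53.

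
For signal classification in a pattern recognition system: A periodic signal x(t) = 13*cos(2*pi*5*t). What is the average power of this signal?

Average power of A*cos(wt) is A^2/2.
P = 13^2 / 2 = 169/2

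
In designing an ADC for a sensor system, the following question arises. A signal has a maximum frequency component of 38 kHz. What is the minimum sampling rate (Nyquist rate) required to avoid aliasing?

By the Nyquist-Shannon sampling theorem,
the minimum sampling rate (Nyquist rate) must be at least 2 * f_max.
Nyquist rate = 2 * 38 kHz = 76 kHz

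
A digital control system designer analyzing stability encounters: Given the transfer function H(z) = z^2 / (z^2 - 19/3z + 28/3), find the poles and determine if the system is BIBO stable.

Poles are roots of the denominator: z^2 - 19/3z + 28/3 = 0.
Quadratic formula: z = [-(-19/3) +/- sqrt((-19/3)^2 - 4*(28/3))] / 2
Discriminant = 361/9 - 112/3 = 25/9; sqrt = 5/3.
z = (19/3 +/- 5/3) / 2 => z = 4 or z = 7/3.
|p1| = 4, |p2| = 7/3.
For BIBO stability, all poles must lie inside the unit circle (|p| < 1).
System is UNSTABLE since at least one |p| >= 1.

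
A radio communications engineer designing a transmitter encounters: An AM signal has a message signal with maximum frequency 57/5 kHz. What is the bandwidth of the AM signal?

In AM (double-sideband), the bandwidth is twice the message frequency.
BW = 2 * f_m = 2 * 57/5 kHz = 114/5 kHz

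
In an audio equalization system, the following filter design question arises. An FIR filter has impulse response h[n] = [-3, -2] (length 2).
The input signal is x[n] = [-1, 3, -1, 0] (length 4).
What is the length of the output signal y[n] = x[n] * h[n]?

For linear convolution, the output length is:
len(y) = len(x) + len(h) - 1 = 4 + 2 - 1 = 5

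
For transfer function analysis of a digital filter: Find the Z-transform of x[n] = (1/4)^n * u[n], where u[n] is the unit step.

The Z-transform of a^n * u[n] is z/(z-a) for |z| > |a|.
Here a = 1/4, so X(z) = z/(z - (1/4)) = 4z/(4z - 1)
ROC: |z| > 1/4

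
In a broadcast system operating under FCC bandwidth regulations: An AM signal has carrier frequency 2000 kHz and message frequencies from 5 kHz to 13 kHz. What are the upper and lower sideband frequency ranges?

Upper sideband (USB) = fc + [fm_low, fm_high] = 2000 + [5, 13] = [2005, 2013] kHz
Lower sideband (LSB) = fc - [fm_high, fm_low] = 2000 - [13, 5] = [1987, 1995] kHz
Total occupied spectrum: 1987 kHz to 2013 kHz (plus carrier at 2000 kHz)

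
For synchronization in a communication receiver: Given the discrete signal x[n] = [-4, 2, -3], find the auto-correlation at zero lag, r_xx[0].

The auto-correlation at zero lag r_xx[0] equals the signal energy.
r_xx[0] = sum of x[n]^2 = (-4)^2 + 2^2 + (-3)^2
= 16 + 4 + 9 = 29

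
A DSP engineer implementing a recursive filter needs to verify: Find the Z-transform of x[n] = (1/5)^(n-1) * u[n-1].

Time-shifting property: if X(z) = Z{x[n]}, then Z{x[n-d]} = z^(-d) * X(z)
X(z) = z/(z - 1/5) for x[n] = (1/5)^n * u[n]
Z{x[n-1]} = z^(-1) * z/(z - 1/5) = 1/(z - 1/5)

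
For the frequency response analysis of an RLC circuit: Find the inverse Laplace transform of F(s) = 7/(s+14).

Standard pair: k/(s+a) <-> k*e^(-at)*u(t)
With k=7, a=14: f(t) = 7*e^(-14t)*u(t)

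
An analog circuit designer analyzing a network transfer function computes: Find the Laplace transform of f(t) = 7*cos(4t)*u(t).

Standard pair: cos(wt)*u(t) <-> s/(s^2+w^2)
With w = 4: L{7*cos(4t)*u(t)} = 7s/(s^2+16)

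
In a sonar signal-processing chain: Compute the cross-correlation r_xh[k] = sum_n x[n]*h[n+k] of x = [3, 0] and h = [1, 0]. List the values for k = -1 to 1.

Both sequences indexed from 0 and zero outside their support.
Lags with overlap: k = -1 to 1.
  r_xh[-1] = x[1]*h[0] = 0
  r_xh[0] = x[0]*h[0] + x[1]*h[1] = 3
  r_xh[1] = x[0]*h[1] = 0
r_xh = [0, 3, 0] (for k = -1, ..., 1)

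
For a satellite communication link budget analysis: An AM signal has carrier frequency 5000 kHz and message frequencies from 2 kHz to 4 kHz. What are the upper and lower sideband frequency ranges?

Upper sideband (USB) = fc + [fm_low, fm_high] = 5000 + [2, 4] = [5002, 5004] kHz
Lower sideband (LSB) = fc - [fm_high, fm_low] = 5000 - [4, 2] = [4996, 4998] kHz
Total occupied spectrum: 4996 kHz to 5004 kHz (plus carrier at 5000 kHz)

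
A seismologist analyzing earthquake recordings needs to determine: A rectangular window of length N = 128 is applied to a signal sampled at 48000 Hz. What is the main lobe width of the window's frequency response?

For a rectangular window of length N,
the main lobe width in frequency is 2*f_s/N.
= 2*48000/128 = 750 Hz
This determines the minimum frequency separation for resolving two sinusoids.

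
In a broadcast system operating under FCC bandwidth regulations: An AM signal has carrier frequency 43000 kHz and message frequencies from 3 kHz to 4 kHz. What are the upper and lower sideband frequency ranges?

Upper sideband (USB) = fc + [fm_low, fm_high] = 43000 + [3, 4] = [43003, 43004] kHz
Lower sideband (LSB) = fc - [fm_high, fm_low] = 43000 - [4, 3] = [42996, 42997] kHz
Total occupied spectrum: 42996 kHz to 43004 kHz (plus carrier at 43000 kHz)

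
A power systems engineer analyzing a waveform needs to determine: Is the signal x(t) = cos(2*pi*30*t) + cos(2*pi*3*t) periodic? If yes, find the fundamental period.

f1 = 30 Hz, f2 = 3 Hz
Period T1 = 1/30, T2 = 1/3
Ratio T1/T2 = 3/30, which is rational.
The signal is periodic with fundamental period T = 1/GCD(30,3) = 1/3 s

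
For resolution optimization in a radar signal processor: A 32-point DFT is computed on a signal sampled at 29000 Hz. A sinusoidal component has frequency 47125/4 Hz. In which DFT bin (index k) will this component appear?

DFT frequency resolution = f_s/N = 29000/32 = 3625/4 Hz
Bin index k = f_signal / resolution = 47125/4 / 3625/4 = 13
The signal frequency 47125/4 Hz falls in DFT bin k = 13.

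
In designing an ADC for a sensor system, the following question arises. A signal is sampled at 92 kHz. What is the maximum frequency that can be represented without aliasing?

The maximum frequency that can be represented without aliasing
is the Nyquist frequency: f_max = f_s / 2 = 92 kHz / 2 = 46 kHz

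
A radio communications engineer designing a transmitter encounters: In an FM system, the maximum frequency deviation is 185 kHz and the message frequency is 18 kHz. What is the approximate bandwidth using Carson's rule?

Carson's rule: BW = 2*(delta_f + f_m)
= 2*(185 + 18) kHz = 406 kHz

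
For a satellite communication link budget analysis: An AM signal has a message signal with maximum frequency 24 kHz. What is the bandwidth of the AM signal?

In AM (double-sideband), the bandwidth is twice the message frequency.
BW = 2 * f_m = 2 * 24 kHz = 48 kHz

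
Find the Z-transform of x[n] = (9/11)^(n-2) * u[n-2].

Time-shifting property: if X(z) = Z{x[n]}, then Z{x[n-d]} = z^(-d) * X(z)
X(z) = z/(z - 9/11) for x[n] = (9/11)^n * u[n]
Z{x[n-2]} = z^(-2) * z/(z - 9/11) = z^(-1)/(z - 9/11)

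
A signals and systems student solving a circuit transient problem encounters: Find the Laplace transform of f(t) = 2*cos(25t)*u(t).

Standard pair: cos(wt)*u(t) <-> s/(s^2+w^2)
With w = 25: L{2*cos(25t)*u(t)} = 2s/(s^2+625)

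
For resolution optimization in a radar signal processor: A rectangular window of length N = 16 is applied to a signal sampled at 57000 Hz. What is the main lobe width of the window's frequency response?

For a rectangular window of length N,
the main lobe width in frequency is 2*f_s/N.
= 2*57000/16 = 7125 Hz
This determines the minimum frequency separation for resolving two sinusoids.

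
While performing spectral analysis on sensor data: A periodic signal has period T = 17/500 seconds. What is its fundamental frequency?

The fundamental frequency is the reciprocal of the period.
f = 1/T = 1/(17/500) = 500/17 Hz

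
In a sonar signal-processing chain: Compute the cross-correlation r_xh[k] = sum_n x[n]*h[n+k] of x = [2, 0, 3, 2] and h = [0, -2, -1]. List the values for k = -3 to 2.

Both sequences indexed from 0 and zero outside their support.
Lags with overlap: k = -3 to 2.
  r_xh[-3] = x[3]*h[0] = 0
  r_xh[-2] = x[2]*h[0] + x[3]*h[1] = -4
  r_xh[-1] = x[1]*h[0] + x[2]*h[1] + x[3]*h[2] = -8
  r_xh[0] = x[0]*h[0] + x[1]*h[1] + x[2]*h[2] = -3
  r_xh[1] = x[0]*h[1] + x[1]*h[2] = -4
  r_xh[2] = x[0]*h[2] = -2
r_xh = [0, -4, -8, -3, -4, -2] (for k = -3, ..., 2)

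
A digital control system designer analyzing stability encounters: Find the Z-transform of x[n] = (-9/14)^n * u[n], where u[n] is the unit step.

The Z-transform of a^n * u[n] is z/(z-a) for |z| > |a|.
Here a = -9/14, so X(z) = z/(z - (-9/14)) = 14z/(14z + 9)
ROC: |z| > 9/14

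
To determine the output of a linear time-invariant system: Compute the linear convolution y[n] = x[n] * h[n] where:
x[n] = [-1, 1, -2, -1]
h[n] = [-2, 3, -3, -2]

y[n] = sum_k x[k]*h[n-k]. Output length = len(x) + len(h) - 1 = 4 + 4 - 1 = 7.
y[0] = -1*-2 = 2
y[1] = 1*-2 + -1*3 = -5
y[2] = -2*-2 + 1*3 + -1*-3 = 10
y[3] = -1*-2 + -2*3 + 1*-3 + -1*-2 = -5
y[4] = -1*3 + -2*-3 + 1*-2 = 1
y[5] = -1*-3 + -2*-2 = 7
y[6] = -1*-2 = 2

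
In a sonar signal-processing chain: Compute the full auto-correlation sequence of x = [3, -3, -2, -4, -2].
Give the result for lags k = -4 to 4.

r_xx[k] = sum_m x[m]*x[m+k], indexed from 0, for k = -4 to 4:
  r_xx[-4] = x[4]*x[0] = -6
  r_xx[-3] = x[3]*x[0] + x[4]*x[1] = -6
  r_xx[-2] = x[2]*x[0] + x[3]*x[1] + x[4]*x[2] = 10
  r_xx[-1] = x[1]*x[0] + x[2]*x[1] + x[3]*x[2] + x[4]*x[3] = 13
  r_xx[0] = x[0]*x[0] + x[1]*x[1] + x[2]*x[2] + x[3]*x[3] + x[4]*x[4] = 42
  r_xx[1] = x[0]*x[1] + x[1]*x[2] + x[2]*x[3] + x[3]*x[4] = 13
  r_xx[2] = x[0]*x[2] + x[1]*x[3] + x[2]*x[4] = 10
  r_xx[3] = x[0]*x[3] + x[1]*x[4] = -6
  r_xx[4] = x[0]*x[4] = -6
r_xx = [-6, -6, 10, 13, 42, 13, 10, -6, -6]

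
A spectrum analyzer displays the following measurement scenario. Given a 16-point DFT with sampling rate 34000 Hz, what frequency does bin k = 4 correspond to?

The frequency of DFT bin k is: f_k = k * f_s / N
f_4 = 4 * 34000 / 16 = 8500 Hz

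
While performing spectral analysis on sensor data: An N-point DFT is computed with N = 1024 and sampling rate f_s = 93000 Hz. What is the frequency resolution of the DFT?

DFT frequency resolution = f_s / N
= 93000 / 1024 = 11625/128 Hz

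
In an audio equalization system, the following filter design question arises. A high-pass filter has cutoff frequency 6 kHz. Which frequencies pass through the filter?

A high-pass filter passes all frequencies above the cutoff frequency 6 kHz and attenuates lower frequencies.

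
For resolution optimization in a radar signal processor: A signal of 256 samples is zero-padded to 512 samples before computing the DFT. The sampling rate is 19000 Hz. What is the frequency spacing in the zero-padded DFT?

Original DFT: N = 256, resolution = f_s/N = 19000/256 = 2375/32 Hz
Zero-padded DFT: N = 512, resolution = f_s/N = 19000/512 = 2375/64 Hz
Zero-padding interpolates the spectrum (finer frequency grid)
but does NOT improve the true spectral resolution (ability to resolve close frequencies).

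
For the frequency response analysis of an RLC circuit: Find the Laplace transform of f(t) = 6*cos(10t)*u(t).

Standard pair: cos(wt)*u(t) <-> s/(s^2+w^2)
With w = 10: L{6*cos(10t)*u(t)} = 6s/(s^2+100)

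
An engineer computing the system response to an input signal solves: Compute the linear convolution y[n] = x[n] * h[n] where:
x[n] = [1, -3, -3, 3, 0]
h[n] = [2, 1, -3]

y[n] = sum_k x[k]*h[n-k]. Output length = len(x) + len(h) - 1 = 5 + 3 - 1 = 7.
y[0] = 1*2 = 2
y[1] = -3*2 + 1*1 = -5
y[2] = -3*2 + -3*1 + 1*-3 = -12
y[3] = 3*2 + -3*1 + -3*-3 = 12
y[4] = 0*2 + 3*1 + -3*-3 = 12
y[5] = 0*1 + 3*-3 = -9
y[6] = 0*-3 = 0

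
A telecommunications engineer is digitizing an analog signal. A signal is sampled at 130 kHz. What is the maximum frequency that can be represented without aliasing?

The maximum frequency that can be represented without aliasing
is the Nyquist frequency: f_max = f_s / 2 = 130 kHz / 2 = 65 kHz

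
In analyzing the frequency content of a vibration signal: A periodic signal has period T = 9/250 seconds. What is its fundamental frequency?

The fundamental frequency is the reciprocal of the period.
f = 1/T = 1/(9/250) = 250/9 Hz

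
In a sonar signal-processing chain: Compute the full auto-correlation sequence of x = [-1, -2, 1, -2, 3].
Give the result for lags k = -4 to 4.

r_xx[k] = sum_m x[m]*x[m+k], indexed from 0, for k = -4 to 4:
  r_xx[-4] = x[4]*x[0] = -3
  r_xx[-3] = x[3]*x[0] + x[4]*x[1] = -4
  r_xx[-2] = x[2]*x[0] + x[3]*x[1] + x[4]*x[2] = 6
  r_xx[-1] = x[1]*x[0] + x[2]*x[1] + x[3]*x[2] + x[4]*x[3] = -8
  r_xx[0] = x[0]*x[0] + x[1]*x[1] + x[2]*x[2] + x[3]*x[3] + x[4]*x[4] = 19
  r_xx[1] = x[0]*x[1] + x[1]*x[2] + x[2]*x[3] + x[3]*x[4] = -8
  r_xx[2] = x[0]*x[2] + x[1]*x[3] + x[2]*x[4] = 6
  r_xx[3] = x[0]*x[3] + x[1]*x[4] = -4
  r_xx[4] = x[0]*x[4] = -3
r_xx = [-3, -4, 6, -8, 19, -8, 6, -4, -3]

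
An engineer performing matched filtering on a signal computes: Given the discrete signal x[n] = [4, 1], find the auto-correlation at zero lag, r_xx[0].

The auto-correlation at zero lag r_xx[0] equals the signal energy.
r_xx[0] = sum of x[n]^2 = 4^2 + 1^2
= 16 + 1 = 17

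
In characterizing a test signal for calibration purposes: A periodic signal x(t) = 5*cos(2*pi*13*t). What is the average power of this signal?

Average power of A*cos(wt) is A^2/2.
P = 5^2 / 2 = 25/2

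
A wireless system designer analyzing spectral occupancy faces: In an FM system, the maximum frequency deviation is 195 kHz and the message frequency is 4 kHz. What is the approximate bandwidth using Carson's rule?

Carson's rule: BW = 2*(delta_f + f_m)
= 2*(195 + 4) kHz = 398 kHz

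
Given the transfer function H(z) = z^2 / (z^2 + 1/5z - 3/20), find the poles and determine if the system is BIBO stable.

Poles are roots of the denominator: z^2 + 1/5z - 3/20 = 0.
Quadratic formula: z = [-(1/5) +/- sqrt((1/5)^2 - 4*(-3/20))] / 2
Discriminant = 1/25 + 3/5 = 16/25; sqrt = 4/5.
z = (-1/5 +/- 4/5) / 2 => z = 3/10 or z = -1/2.
|p1| = 3/10, |p2| = 1/2.
For BIBO stability, all poles must lie inside the unit circle (|p| < 1).
System is STABLE since both |p| < 1.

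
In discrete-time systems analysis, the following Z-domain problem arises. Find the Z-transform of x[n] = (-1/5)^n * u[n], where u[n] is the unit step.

The Z-transform of a^n * u[n] is z/(z-a) for |z| > |a|.
Here a = -1/5, so X(z) = z/(z - (-1/5)) = 5z/(5z + 1)
ROC: |z| > 1/5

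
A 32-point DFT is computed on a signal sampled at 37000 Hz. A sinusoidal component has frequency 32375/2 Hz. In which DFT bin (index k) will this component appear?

DFT frequency resolution = f_s/N = 37000/32 = 4625/4 Hz
Bin index k = f_signal / resolution = 32375/2 / 4625/4 = 14
The signal frequency 32375/2 Hz falls in DFT bin k = 14.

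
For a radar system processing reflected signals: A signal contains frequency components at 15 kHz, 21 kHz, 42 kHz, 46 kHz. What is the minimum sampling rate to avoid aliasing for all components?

The highest frequency component is f_max = 46 kHz.
Nyquist rate = 2 * f_max = 2 * 46 kHz = 92 kHz.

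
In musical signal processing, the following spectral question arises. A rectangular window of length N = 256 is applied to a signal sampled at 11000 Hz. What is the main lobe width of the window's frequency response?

For a rectangular window of length N,
the main lobe width in frequency is 2*f_s/N.
= 2*11000/256 = 1375/16 Hz
This determines the minimum frequency separation for resolving two sinusoids.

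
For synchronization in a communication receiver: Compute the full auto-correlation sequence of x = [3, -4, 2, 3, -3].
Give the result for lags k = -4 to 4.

r_xx[k] = sum_m x[m]*x[m+k], indexed from 0, for k = -4 to 4:
  r_xx[-4] = x[4]*x[0] = -9
  r_xx[-3] = x[3]*x[0] + x[4]*x[1] = 21
  r_xx[-2] = x[2]*x[0] + x[3]*x[1] + x[4]*x[2] = -12
  r_xx[-1] = x[1]*x[0] + x[2]*x[1] + x[3]*x[2] + x[4]*x[3] = -23
  r_xx[0] = x[0]*x[0] + x[1]*x[1] + x[2]*x[2] + x[3]*x[3] + x[4]*x[4] = 47
  r_xx[1] = x[0]*x[1] + x[1]*x[2] + x[2]*x[3] + x[3]*x[4] = -23
  r_xx[2] = x[0]*x[2] + x[1]*x[3] + x[2]*x[4] = -12
  r_xx[3] = x[0]*x[3] + x[1]*x[4] = 21
  r_xx[4] = x[0]*x[4] = -9
r_xx = [-9, 21, -12, -23, 47, -23, -12, 21, -9]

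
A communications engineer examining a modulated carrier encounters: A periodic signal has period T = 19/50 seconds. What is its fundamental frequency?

The fundamental frequency is the reciprocal of the period.
f = 1/T = 1/(19/50) = 50/19 Hz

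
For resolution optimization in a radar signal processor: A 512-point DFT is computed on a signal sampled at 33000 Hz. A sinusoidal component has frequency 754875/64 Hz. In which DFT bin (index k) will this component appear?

DFT frequency resolution = f_s/N = 33000/512 = 4125/64 Hz
Bin index k = f_signal / resolution = 754875/64 / 4125/64 = 183
The signal frequency 754875/64 Hz falls in DFT bin k = 183.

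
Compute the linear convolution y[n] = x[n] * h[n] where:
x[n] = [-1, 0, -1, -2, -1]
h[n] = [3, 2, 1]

y[n] = sum_k x[k]*h[n-k]. Output length = len(x) + len(h) - 1 = 5 + 3 - 1 = 7.
y[0] = -1*3 = -3
y[1] = 0*3 + -1*2 = -2
y[2] = -1*3 + 0*2 + -1*1 = -4
y[3] = -2*3 + -1*2 + 0*1 = -8
y[4] = -1*3 + -2*2 + -1*1 = -8
y[5] = -1*2 + -2*1 = -4
y[6] = -1*1 = -1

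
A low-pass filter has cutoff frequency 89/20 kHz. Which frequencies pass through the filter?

A low-pass filter passes all frequencies below the cutoff frequency 89/20 kHz and attenuates higher frequencies.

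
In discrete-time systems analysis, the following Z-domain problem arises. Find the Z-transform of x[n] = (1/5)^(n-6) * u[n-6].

Time-shifting property: if X(z) = Z{x[n]}, then Z{x[n-d]} = z^(-d) * X(z)
X(z) = z/(z - 1/5) for x[n] = (1/5)^n * u[n]
Z{x[n-6]} = z^(-6) * z/(z - 1/5) = z^(-5)/(z - 1/5)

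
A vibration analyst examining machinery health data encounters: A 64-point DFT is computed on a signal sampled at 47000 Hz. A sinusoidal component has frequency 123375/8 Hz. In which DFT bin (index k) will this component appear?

DFT frequency resolution = f_s/N = 47000/64 = 5875/8 Hz
Bin index k = f_signal / resolution = 123375/8 / 5875/8 = 21
The signal frequency 123375/8 Hz falls in DFT bin k = 21.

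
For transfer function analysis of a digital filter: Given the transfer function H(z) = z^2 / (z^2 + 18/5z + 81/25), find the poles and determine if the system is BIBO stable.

Poles are roots of the denominator: z^2 + 18/5z + 81/25 = 0.
Quadratic formula: z = [-(18/5) +/- sqrt((18/5)^2 - 4*(81/25))] / 2
Discriminant = 324/25 - 324/25 = 0; sqrt = 0.
z = (-18/5 +/- 0) / 2 = -9/5 (repeated root).
|p1| = 9/5, |p2| = 9/5.
For BIBO stability, all poles must lie inside the unit circle (|p| < 1).
System is UNSTABLE since at least one |p| >= 1.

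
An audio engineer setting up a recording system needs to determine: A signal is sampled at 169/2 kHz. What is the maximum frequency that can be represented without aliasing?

The maximum frequency that can be represented without aliasing
is the Nyquist frequency: f_max = f_s / 2 = 169/2 kHz / 2 = 169/4 kHz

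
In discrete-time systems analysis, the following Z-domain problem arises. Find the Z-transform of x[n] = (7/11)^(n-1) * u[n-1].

Time-shifting property: if X(z) = Z{x[n]}, then Z{x[n-d]} = z^(-d) * X(z)
X(z) = z/(z - 7/11) for x[n] = (7/11)^n * u[n]
Z{x[n-1]} = z^(-1) * z/(z - 7/11) = 1/(z - 7/11)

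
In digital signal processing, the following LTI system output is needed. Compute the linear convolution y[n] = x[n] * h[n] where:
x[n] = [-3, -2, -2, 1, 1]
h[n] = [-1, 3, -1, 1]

y[n] = sum_k x[k]*h[n-k]. Output length = len(x) + len(h) - 1 = 5 + 4 - 1 = 8.
y[0] = -3*-1 = 3
y[1] = -2*-1 + -3*3 = -7
y[2] = -2*-1 + -2*3 + -3*-1 = -1
y[3] = 1*-1 + -2*3 + -2*-1 + -3*1 = -8
y[4] = 1*-1 + 1*3 + -2*-1 + -2*1 = 2
y[5] = 1*3 + 1*-1 + -2*1 = 0
y[6] = 1*-1 + 1*1 = 0
y[7] = 1*1 = 1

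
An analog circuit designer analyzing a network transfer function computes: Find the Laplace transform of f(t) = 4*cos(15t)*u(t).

Standard pair: cos(wt)*u(t) <-> s/(s^2+w^2)
With w = 15: L{4*cos(15t)*u(t)} = 4s/(s^2+225)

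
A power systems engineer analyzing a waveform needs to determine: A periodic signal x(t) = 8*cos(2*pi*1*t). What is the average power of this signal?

Average power of A*cos(wt) is A^2/2.
P = 8^2 / 2 = 64/2 = 32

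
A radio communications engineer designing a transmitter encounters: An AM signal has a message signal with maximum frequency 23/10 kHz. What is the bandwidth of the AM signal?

In AM (double-sideband), the bandwidth is twice the message frequency.
BW = 2 * f_m = 2 * 23/10 kHz = 23/5 kHz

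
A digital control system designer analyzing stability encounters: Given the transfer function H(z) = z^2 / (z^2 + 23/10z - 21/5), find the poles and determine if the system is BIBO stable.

Poles are roots of the denominator: z^2 + 23/10z - 21/5 = 0.
Quadratic formula: z = [-(23/10) +/- sqrt((23/10)^2 - 4*(-21/5))] / 2
Discriminant = 529/100 + 84/5 = 2209/100; sqrt = 47/10.
z = (-23/10 +/- 47/10) / 2 => z = 6/5 or z = -7/2.
|p1| = 7/2, |p2| = 6/5.
For BIBO stability, all poles must lie inside the unit circle (|p| < 1).
System is UNSTABLE since at least one |p| >= 1.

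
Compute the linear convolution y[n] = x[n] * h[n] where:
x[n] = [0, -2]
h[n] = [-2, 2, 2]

y[n] = sum_k x[k]*h[n-k]. Output length = len(x) + len(h) - 1 = 2 + 3 - 1 = 4.
y[0] = 0*-2 = 0
y[1] = -2*-2 + 0*2 = 4
y[2] = -2*2 + 0*2 = -4
y[3] = -2*2 = -4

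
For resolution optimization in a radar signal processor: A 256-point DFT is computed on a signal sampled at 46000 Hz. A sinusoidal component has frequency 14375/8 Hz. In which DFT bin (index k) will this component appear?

DFT frequency resolution = f_s/N = 46000/256 = 2875/16 Hz
Bin index k = f_signal / resolution = 14375/8 / 2875/16 = 10
The signal frequency 14375/8 Hz falls in DFT bin k = 10.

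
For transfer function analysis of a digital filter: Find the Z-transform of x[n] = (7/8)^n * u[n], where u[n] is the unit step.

The Z-transform of a^n * u[n] is z/(z-a) for |z| > |a|.
Here a = 7/8, so X(z) = z/(z - (7/8)) = 8z/(8z - 7)
ROC: |z| > 7/8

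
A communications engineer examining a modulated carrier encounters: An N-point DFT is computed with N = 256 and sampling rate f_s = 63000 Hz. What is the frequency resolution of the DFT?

DFT frequency resolution = f_s / N
= 63000 / 256 = 7875/32 Hz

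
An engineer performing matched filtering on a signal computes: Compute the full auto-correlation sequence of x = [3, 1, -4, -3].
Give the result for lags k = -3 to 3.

r_xx[k] = sum_m x[m]*x[m+k], indexed from 0, for k = -3 to 3:
  r_xx[-3] = x[3]*x[0] = -9
  r_xx[-2] = x[2]*x[0] + x[3]*x[1] = -15
  r_xx[-1] = x[1]*x[0] + x[2]*x[1] + x[3]*x[2] = 11
  r_xx[0] = x[0]*x[0] + x[1]*x[1] + x[2]*x[2] + x[3]*x[3] = 35
  r_xx[1] = x[0]*x[1] + x[1]*x[2] + x[2]*x[3] = 11
  r_xx[2] = x[0]*x[2] + x[1]*x[3] = -15
  r_xx[3] = x[0]*x[3] = -9
r_xx = [-9, -15, 11, 35, 11, -15, -9]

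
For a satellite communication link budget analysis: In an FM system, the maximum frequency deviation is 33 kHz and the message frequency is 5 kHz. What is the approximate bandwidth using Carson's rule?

Carson's rule: BW = 2*(delta_f + f_m)
= 2*(33 + 5) kHz = 76 kHz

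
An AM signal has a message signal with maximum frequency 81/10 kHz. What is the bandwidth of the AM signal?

In AM (double-sideband), the bandwidth is twice the message frequency.
BW = 2 * f_m = 2 * 81/10 kHz = 81/5 kHz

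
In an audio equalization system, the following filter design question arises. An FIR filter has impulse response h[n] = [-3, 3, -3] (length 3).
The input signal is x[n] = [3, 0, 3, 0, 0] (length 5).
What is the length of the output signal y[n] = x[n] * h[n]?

For linear convolution, the output length is:
len(y) = len(x) + len(h) - 1 = 5 + 3 - 1 = 7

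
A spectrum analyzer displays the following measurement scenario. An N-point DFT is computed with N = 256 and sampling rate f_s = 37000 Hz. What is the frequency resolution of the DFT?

DFT frequency resolution = f_s / N
= 37000 / 256 = 4625/32 Hz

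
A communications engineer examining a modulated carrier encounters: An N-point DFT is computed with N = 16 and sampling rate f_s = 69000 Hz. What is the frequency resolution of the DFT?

DFT frequency resolution = f_s / N
= 69000 / 16 = 8625/2 Hz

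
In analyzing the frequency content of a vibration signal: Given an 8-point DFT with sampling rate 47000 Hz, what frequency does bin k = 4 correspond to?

The frequency of DFT bin k is: f_k = k * f_s / N
f_4 = 4 * 47000 / 8 = 23500 Hz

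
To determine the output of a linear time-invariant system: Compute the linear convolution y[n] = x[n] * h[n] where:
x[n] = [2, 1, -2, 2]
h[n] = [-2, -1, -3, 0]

y[n] = sum_k x[k]*h[n-k]. Output length = len(x) + len(h) - 1 = 4 + 4 - 1 = 7.
y[0] = 2*-2 = -4
y[1] = 1*-2 + 2*-1 = -4
y[2] = -2*-2 + 1*-1 + 2*-3 = -3
y[3] = 2*-2 + -2*-1 + 1*-3 + 2*0 = -5
y[4] = 2*-1 + -2*-3 + 1*0 = 4
y[5] = 2*-3 + -2*0 = -6
y[6] = 2*0 = 0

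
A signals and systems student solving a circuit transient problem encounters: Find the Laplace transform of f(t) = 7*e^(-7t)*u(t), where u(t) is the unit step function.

Standard Laplace transform pair:
e^(-at)*u(t) <-> 1/(s+a)
With a = 7: L{7*e^(-7t)*u(t)} = 7/(s+7), ROC: Re(s) > -7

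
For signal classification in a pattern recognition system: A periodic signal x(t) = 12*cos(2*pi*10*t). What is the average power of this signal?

Average power of A*cos(wt) is A^2/2.
P = 12^2 / 2 = 144/2 = 72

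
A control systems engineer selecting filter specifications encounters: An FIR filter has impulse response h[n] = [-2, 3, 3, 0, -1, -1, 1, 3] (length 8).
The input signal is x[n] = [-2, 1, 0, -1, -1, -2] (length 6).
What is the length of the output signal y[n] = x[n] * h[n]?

For linear convolution, the output length is:
len(y) = len(x) + len(h) - 1 = 6 + 8 - 1 = 13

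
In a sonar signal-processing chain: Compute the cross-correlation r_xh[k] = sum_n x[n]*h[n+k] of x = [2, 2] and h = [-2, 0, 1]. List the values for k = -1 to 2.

Both sequences indexed from 0 and zero outside their support.
Lags with overlap: k = -1 to 2.
  r_xh[-1] = x[1]*h[0] = -4
  r_xh[0] = x[0]*h[0] + x[1]*h[1] = -4
  r_xh[1] = x[0]*h[1] + x[1]*h[2] = 2
  r_xh[2] = x[0]*h[2] = 2
r_xh = [-4, -4, 2, 2] (for k = -1, ..., 2)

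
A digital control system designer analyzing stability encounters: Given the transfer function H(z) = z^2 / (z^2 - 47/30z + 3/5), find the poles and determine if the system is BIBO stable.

Poles are roots of the denominator: z^2 - 47/30z + 3/5 = 0.
Quadratic formula: z = [-(-47/30) +/- sqrt((-47/30)^2 - 4*(3/5))] / 2
Discriminant = 2209/900 - 12/5 = 49/900; sqrt = 7/30.
z = (47/30 +/- 7/30) / 2 => z = 9/10 or z = 2/3.
|p1| = 2/3, |p2| = 9/10.
For BIBO stability, all poles must lie inside the unit circle (|p| < 1).
System is STABLE since both |p| < 1.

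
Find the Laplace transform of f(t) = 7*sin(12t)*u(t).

Standard pair: sin(wt)*u(t) <-> w/(s^2+w^2)
With w = 12: L{7*sin(12t)*u(t)} = 84/(s^2+144)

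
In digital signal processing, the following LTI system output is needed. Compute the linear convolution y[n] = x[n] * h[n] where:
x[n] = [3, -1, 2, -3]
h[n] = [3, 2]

y[n] = sum_k x[k]*h[n-k]. Output length = len(x) + len(h) - 1 = 4 + 2 - 1 = 5.
y[0] = 3*3 = 9
y[1] = -1*3 + 3*2 = 3
y[2] = 2*3 + -1*2 = 4
y[3] = -3*3 + 2*2 = -5
y[4] = -3*2 = -6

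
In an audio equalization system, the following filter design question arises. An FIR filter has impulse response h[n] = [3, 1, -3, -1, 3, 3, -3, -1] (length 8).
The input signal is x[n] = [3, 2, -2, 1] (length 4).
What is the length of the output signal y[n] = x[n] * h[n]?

For linear convolution, the output length is:
len(y) = len(x) + len(h) - 1 = 4 + 8 - 1 = 11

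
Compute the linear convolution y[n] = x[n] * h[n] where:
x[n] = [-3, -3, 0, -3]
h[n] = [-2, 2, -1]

y[n] = sum_k x[k]*h[n-k]. Output length = len(x) + len(h) - 1 = 4 + 3 - 1 = 6.
y[0] = -3*-2 = 6
y[1] = -3*-2 + -3*2 = 0
y[2] = 0*-2 + -3*2 + -3*-1 = -3
y[3] = -3*-2 + 0*2 + -3*-1 = 9
y[4] = -3*2 + 0*-1 = -6
y[5] = -3*-1 = 3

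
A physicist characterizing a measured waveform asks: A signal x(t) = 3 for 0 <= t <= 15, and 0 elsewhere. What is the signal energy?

Energy = integral of |x(t)|^2 dt over the signal duration
= 3^2 * 15 = 9 * 15 = 135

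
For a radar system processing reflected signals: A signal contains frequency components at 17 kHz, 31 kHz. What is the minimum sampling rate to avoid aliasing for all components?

The highest frequency component is f_max = 31 kHz.
Nyquist rate = 2 * f_max = 2 * 31 kHz = 62 kHz.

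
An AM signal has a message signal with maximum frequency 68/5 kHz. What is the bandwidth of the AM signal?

In AM (double-sideband), the bandwidth is twice the message frequency.
BW = 2 * f_m = 2 * 68/5 kHz = 136/5 kHz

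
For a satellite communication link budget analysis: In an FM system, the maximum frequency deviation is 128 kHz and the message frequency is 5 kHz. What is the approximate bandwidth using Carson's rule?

Carson's rule: BW = 2*(delta_f + f_m)
= 2*(128 + 5) kHz = 266 kHz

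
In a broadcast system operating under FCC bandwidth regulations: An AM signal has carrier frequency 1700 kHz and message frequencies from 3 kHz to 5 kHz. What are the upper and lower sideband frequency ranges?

Upper sideband (USB) = fc + [fm_low, fm_high] = 1700 + [3, 5] = [1703, 1705] kHz
Lower sideband (LSB) = fc - [fm_high, fm_low] = 1700 - [5, 3] = [1695, 1697] kHz
Total occupied spectrum: 1695 kHz to 1705 kHz (plus carrier at 1700 kHz)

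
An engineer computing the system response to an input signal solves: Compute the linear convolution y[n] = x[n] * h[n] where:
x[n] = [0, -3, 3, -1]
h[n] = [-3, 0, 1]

y[n] = sum_k x[k]*h[n-k]. Output length = len(x) + len(h) - 1 = 4 + 3 - 1 = 6.
y[0] = 0*-3 = 0
y[1] = -3*-3 + 0*0 = 9
y[2] = 3*-3 + -3*0 + 0*1 = -9
y[3] = -1*-3 + 3*0 + -3*1 = 0
y[4] = -1*0 + 3*1 = 3
y[5] = -1*1 = -1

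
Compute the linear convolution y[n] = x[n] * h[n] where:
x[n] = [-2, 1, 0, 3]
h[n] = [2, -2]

y[n] = sum_k x[k]*h[n-k]. Output length = len(x) + len(h) - 1 = 4 + 2 - 1 = 5.
y[0] = -2*2 = -4
y[1] = 1*2 + -2*-2 = 6
y[2] = 0*2 + 1*-2 = -2
y[3] = 3*2 + 0*-2 = 6
y[4] = 3*-2 = -6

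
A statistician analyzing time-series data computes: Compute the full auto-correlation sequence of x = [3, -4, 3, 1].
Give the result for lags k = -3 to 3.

r_xx[k] = sum_m x[m]*x[m+k], indexed from 0, for k = -3 to 3:
  r_xx[-3] = x[3]*x[0] = 3
  r_xx[-2] = x[2]*x[0] + x[3]*x[1] = 5
  r_xx[-1] = x[1]*x[0] + x[2]*x[1] + x[3]*x[2] = -21
  r_xx[0] = x[0]*x[0] + x[1]*x[1] + x[2]*x[2] + x[3]*x[3] = 35
  r_xx[1] = x[0]*x[1] + x[1]*x[2] + x[2]*x[3] = -21
  r_xx[2] = x[0]*x[2] + x[1]*x[3] = 5
  r_xx[3] = x[0]*x[3] = 3
r_xx = [3, 5, -21, 35, -21, 5, 3]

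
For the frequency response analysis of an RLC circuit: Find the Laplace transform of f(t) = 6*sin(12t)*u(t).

Standard pair: sin(wt)*u(t) <-> w/(s^2+w^2)
With w = 12: L{6*sin(12t)*u(t)} = 72/(s^2+144)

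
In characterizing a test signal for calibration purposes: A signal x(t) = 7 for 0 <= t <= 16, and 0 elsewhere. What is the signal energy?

Energy = integral of |x(t)|^2 dt over the signal duration
= 7^2 * 16 = 49 * 16 = 784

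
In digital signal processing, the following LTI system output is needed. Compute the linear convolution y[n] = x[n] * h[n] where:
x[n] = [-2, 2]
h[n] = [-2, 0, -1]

y[n] = sum_k x[k]*h[n-k]. Output length = len(x) + len(h) - 1 = 2 + 3 - 1 = 4.
y[0] = -2*-2 = 4
y[1] = 2*-2 + -2*0 = -4
y[2] = 2*0 + -2*-1 = 2
y[3] = 2*-1 = -2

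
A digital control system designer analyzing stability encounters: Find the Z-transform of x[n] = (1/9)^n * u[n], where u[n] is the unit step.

The Z-transform of a^n * u[n] is z/(z-a) for |z| > |a|.
Here a = 1/9, so X(z) = z/(z - (1/9)) = 9z/(9z - 1)
ROC: |z| > 1/9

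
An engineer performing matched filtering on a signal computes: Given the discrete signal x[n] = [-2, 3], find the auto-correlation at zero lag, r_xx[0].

The auto-correlation at zero lag r_xx[0] equals the signal energy.
r_xx[0] = sum of x[n]^2 = (-2)^2 + 3^2
= 4 + 9 = 13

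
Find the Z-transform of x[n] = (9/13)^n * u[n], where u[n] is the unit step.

The Z-transform of a^n * u[n] is z/(z-a) for |z| > |a|.
Here a = 9/13, so X(z) = z/(z - (9/13)) = 13z/(13z - 9)
ROC: |z| > 9/13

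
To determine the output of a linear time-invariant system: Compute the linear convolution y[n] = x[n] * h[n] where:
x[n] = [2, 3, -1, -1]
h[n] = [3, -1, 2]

y[n] = sum_k x[k]*h[n-k]. Output length = len(x) + len(h) - 1 = 4 + 3 - 1 = 6.
y[0] = 2*3 = 6
y[1] = 3*3 + 2*-1 = 7
y[2] = -1*3 + 3*-1 + 2*2 = -2
y[3] = -1*3 + -1*-1 + 3*2 = 4
y[4] = -1*-1 + -1*2 = -1
y[5] = -1*2 = -2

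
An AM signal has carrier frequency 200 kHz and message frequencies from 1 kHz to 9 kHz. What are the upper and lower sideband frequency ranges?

Upper sideband (USB) = fc + [fm_low, fm_high] = 200 + [1, 9] = [201, 209] kHz
Lower sideband (LSB) = fc - [fm_high, fm_low] = 200 - [9, 1] = [191, 199] kHz
Total occupied spectrum: 191 kHz to 209 kHz (plus carrier at 200 kHz)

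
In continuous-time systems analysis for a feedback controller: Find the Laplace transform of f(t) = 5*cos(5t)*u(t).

Standard pair: cos(wt)*u(t) <-> s/(s^2+w^2)
With w = 5: L{5*cos(5t)*u(t)} = 5s/(s^2+25)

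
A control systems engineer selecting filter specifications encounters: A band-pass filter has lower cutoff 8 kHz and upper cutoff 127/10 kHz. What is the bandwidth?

Bandwidth = f_high - f_low
= 127/10 kHz - 8 kHz = 47/10 kHz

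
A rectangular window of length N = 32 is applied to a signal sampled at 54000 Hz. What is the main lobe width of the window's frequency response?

For a rectangular window of length N,
the main lobe width in frequency is 2*f_s/N.
= 2*54000/32 = 3375 Hz
This determines the minimum frequency separation for resolving two sinusoids.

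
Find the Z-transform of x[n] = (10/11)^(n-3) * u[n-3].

Time-shifting property: if X(z) = Z{x[n]}, then Z{x[n-d]} = z^(-d) * X(z)
X(z) = z/(z - 10/11) for x[n] = (10/11)^n * u[n]
Z{x[n-3]} = z^(-3) * z/(z - 10/11) = z^(-2)/(z - 10/11)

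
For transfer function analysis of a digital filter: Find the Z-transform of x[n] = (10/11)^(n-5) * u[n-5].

Time-shifting property: if X(z) = Z{x[n]}, then Z{x[n-d]} = z^(-d) * X(z)
X(z) = z/(z - 10/11) for x[n] = (10/11)^n * u[n]
Z{x[n-5]} = z^(-5) * z/(z - 10/11) = z^(-4)/(z - 10/11)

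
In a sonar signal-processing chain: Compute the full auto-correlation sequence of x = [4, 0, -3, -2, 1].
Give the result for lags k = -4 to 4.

r_xx[k] = sum_m x[m]*x[m+k], indexed from 0, for k = -4 to 4:
  r_xx[-4] = x[4]*x[0] = 4
  r_xx[-3] = x[3]*x[0] + x[4]*x[1] = -8
  r_xx[-2] = x[2]*x[0] + x[3]*x[1] + x[4]*x[2] = -15
  r_xx[-1] = x[1]*x[0] + x[2]*x[1] + x[3]*x[2] + x[4]*x[3] = 4
  r_xx[0] = x[0]*x[0] + x[1]*x[1] + x[2]*x[2] + x[3]*x[3] + x[4]*x[4] = 30
  r_xx[1] = x[0]*x[1] + x[1]*x[2] + x[2]*x[3] + x[3]*x[4] = 4
  r_xx[2] = x[0]*x[2] + x[1]*x[3] + x[2]*x[4] = -15
  r_xx[3] = x[0]*x[3] + x[1]*x[4] = -8
  r_xx[4] = x[0]*x[4] = 4
r_xx = [4, -8, -15, 4, 30, 4, -15, -8, 4]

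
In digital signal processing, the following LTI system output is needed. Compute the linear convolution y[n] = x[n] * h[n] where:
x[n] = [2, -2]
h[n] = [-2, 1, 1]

y[n] = sum_k x[k]*h[n-k]. Output length = len(x) + len(h) - 1 = 2 + 3 - 1 = 4.
y[0] = 2*-2 = -4
y[1] = -2*-2 + 2*1 = 6
y[2] = -2*1 + 2*1 = 0
y[3] = -2*1 = -2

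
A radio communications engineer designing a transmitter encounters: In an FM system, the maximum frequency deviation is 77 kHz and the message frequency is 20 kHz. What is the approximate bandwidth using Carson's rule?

Carson's rule: BW = 2*(delta_f + f_m)
= 2*(77 + 20) kHz = 194 kHz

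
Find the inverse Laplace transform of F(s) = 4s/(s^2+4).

Standard pair: s/(s^2+w^2) <-> cos(wt)*u(t)
With k=4, w=2: f(t) = 4*cos(2t)*u(t)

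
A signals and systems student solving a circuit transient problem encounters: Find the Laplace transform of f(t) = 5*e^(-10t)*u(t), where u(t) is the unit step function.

Standard Laplace transform pair:
e^(-at)*u(t) <-> 1/(s+a)
With a = 10: L{5*e^(-10t)*u(t)} = 5/(s+10), ROC: Re(s) > -10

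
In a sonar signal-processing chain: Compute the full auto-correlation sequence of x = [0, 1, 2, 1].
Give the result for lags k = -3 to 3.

r_xx[k] = sum_m x[m]*x[m+k], indexed from 0, for k = -3 to 3:
  r_xx[-3] = x[3]*x[0] = 0
  r_xx[-2] = x[2]*x[0] + x[3]*x[1] = 1
  r_xx[-1] = x[1]*x[0] + x[2]*x[1] + x[3]*x[2] = 4
  r_xx[0] = x[0]*x[0] + x[1]*x[1] + x[2]*x[2] + x[3]*x[3] = 6
  r_xx[1] = x[0]*x[1] + x[1]*x[2] + x[2]*x[3] = 4
  r_xx[2] = x[0]*x[2] + x[1]*x[3] = 1
  r_xx[3] = x[0]*x[3] = 0
r_xx = [0, 1, 4, 6, 4, 1, 0]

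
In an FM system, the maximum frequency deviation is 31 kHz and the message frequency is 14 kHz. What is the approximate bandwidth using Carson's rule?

Carson's rule: BW = 2*(delta_f + f_m)
= 2*(31 + 14) kHz = 90 kHz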